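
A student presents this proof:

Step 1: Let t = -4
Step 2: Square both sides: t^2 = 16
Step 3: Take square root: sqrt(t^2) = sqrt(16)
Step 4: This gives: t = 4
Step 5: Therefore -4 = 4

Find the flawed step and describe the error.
Step 4: This gives: t = 4

Step 4 incorrectly states that sqrt(t^2) = t. The correct identity is sqrt(t^2) = |t|. Since t = -4 < 0, we have sqrt(t^2) = |-4| = 4, not t = -4.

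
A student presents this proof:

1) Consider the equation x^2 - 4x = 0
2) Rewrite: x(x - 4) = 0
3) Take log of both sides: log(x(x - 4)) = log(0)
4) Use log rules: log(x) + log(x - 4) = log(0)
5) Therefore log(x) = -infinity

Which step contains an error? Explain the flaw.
Step 3: Take log of both sides: log(x(x - 4)) = log(0)

Step 3 takes the logarithm of both sides, resulting in log(0) on the right side. The logarithm is only defined for positive numbers; log(0) is undefined (approaches negative infinity). This operation is invalid.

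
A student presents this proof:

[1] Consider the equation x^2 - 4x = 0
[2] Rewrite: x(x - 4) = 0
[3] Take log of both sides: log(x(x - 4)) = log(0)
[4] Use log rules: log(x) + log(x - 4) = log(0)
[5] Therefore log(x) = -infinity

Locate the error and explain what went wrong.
Step 3: Take log of both sides: log(x(x - 4)) = log(0)

Step 3 takes the logarithm of both sides, resulting in log(0) on the right side. The logarithm is only defined for positive numbers; log(0) is undefined (approaches negative infinity). This operation is invalid.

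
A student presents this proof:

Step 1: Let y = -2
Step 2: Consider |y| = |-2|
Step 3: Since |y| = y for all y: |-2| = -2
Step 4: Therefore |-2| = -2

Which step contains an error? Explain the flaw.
Step 3: Since |y| = y for all y: |-2| = -2

Step 3 incorrectly states that |y| = y for all y. The correct definition is |y| = y when y >= 0, and |y| = -y when y < 0. Since -2 < 0, we have |-2| = -(-2) = 2, not -2.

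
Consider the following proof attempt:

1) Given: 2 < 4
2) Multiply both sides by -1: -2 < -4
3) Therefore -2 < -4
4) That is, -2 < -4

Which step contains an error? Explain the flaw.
Step 2: Multiply both sides by -1: -2 < -4

Step 2 multiplies both sides by -1 but fails to reverse the inequality sign. When multiplying (or dividing) an inequality by a negative number, the direction must be reversed. Since 2 < 4, we should get -2 > -4, i.e., -2 > -4.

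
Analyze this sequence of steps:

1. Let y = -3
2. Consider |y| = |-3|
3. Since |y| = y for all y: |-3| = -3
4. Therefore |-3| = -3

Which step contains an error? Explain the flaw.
Step 3: Since |y| = y for all y: |-3| = -3

Step 3 incorrectly states that |y| = y for all y. The correct definition is |y| = y when y >= 0, and |y| = -y when y < 0. Since -3 < 0, we have |-3| = -(-3) = 3, not -3.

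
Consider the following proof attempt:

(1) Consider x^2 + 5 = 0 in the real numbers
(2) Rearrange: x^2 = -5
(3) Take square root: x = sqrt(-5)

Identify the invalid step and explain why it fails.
Step 3: Take square root: x = sqrt(-5)

Step 3 takes the square root of -5, which is negative. In the real number system, the square root of a negative number is undefined. The equation x^2 + 5 = 0 has no real solutions. Square roots of negative numbers only exist in the complex numbers.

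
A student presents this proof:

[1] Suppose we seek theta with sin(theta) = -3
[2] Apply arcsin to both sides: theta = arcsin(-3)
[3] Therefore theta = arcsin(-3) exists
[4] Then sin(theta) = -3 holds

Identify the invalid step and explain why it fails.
Step 2: Apply arcsin to both sides: theta = arcsin(-3)

Step 2 applies arcsin to -3. However, arcsin(x) is only defined for x in [-1, 1] because sin(theta) can only produce values in that range. Since |-3| > 1, arcsin(-3) is undefined. There is no angle whose sine equals -3.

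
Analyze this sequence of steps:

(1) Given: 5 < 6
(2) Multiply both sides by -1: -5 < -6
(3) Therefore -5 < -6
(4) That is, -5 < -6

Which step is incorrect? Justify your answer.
Step 2: Multiply both sides by -1: -5 < -6

Step 2 multiplies both sides by -1 but fails to reverse the inequality sign. When multiplying (or dividing) an inequality by a negative number, the direction must be reversed. Since 5 < 6, we should get -5 > -6, i.e., -5 > -6.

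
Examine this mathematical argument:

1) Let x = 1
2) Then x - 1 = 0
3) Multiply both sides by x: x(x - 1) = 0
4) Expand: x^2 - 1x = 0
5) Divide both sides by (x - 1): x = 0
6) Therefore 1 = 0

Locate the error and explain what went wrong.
Step 5: Divide both sides by (x - 1): x = 0

Step 5 divides both sides by (x - 1). However, since x = 1, we have (x - 1) = 0. Division by zero is undefined, making this step invalid.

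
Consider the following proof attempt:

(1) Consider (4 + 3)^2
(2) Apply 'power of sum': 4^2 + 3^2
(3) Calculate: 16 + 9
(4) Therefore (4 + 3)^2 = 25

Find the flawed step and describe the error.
Step 2: Apply 'power of sum': 4^2 + 3^2

Step 2 incorrectly applies a non-existent rule '(a+b)^n = a^n + b^n'. This is false in general. The correct expansion uses the binomial theorem. The actual value is (4 + 3)^2 = 7^2 = 49, not 25.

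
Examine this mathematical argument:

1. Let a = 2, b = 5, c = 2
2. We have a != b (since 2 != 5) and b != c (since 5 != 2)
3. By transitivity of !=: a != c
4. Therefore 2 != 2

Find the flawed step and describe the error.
Step 3: By transitivity of !=: a != c

Step 3 incorrectly applies transitivity to the '!=' relation. Transitivity states: if a R b and b R c, then a R c. However, '!=' is not transitive. Counterexample: 2 != 5 and 5 != 2, but 2 = 2 (both equal 2). Transitivity holds for relations like <, <=, =, but not for !=.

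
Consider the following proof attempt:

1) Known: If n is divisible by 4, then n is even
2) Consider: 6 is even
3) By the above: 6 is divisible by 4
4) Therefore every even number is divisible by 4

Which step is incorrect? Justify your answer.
Step 3: By the above: 6 is divisible by 4

Step 3 commits the fallacy of affirming the consequent. The known fact 'divisible by 4 → even' does NOT imply 'even → divisible by 4'. That would be the converse, which is false. For example, 6 is even but 6 ÷ 4 = 1.50, which is not an integer.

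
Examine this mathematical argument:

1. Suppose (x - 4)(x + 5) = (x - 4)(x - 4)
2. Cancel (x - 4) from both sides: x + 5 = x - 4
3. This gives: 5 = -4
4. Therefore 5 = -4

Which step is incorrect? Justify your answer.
Step 2: Cancel (x - 4) from both sides: x + 5 = x - 4

Step 2 cancels (x - 4) from both sides. This is only valid if (x - 4) ≠ 0, i.e., x ≠ 4. When x = 4, both sides equal zero regardless of the other factors. The correct approach requires considering x = 4 as a separate case.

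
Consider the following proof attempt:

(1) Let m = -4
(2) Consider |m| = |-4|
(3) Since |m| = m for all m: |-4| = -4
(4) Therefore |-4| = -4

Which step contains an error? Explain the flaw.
Step 3: Since |m| = m for all m: |-4| = -4

Step 3 incorrectly states that |m| = m for all m. The correct definition is |m| = m when m >= 0, and |m| = -m when m < 0. Since -4 < 0, we have |-4| = -(-4) = 4, not -4.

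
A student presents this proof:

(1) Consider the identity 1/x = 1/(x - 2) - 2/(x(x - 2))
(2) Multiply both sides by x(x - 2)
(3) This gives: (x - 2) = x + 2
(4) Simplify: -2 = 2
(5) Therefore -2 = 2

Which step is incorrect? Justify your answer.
Step 3: This gives: (x - 2) = x + 2

Step 3 makes a sign error when clearing denominators. Multiplying -2/(x(x - 2)) by x(x - 2) gives -2, not +2. The correct result is (x - 2) = x - 2, which is trivially true, not (x - 2) = x + 2. (Step 1 is a valid identity: 1/(x - 2) - 2/(x(x - 2)) = (x - 2)/(x(x - 2)) = 1/x.)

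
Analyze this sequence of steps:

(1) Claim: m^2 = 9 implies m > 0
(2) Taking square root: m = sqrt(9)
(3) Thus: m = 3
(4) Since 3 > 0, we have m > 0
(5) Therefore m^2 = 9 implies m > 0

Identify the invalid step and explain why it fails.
Step 2: Taking square root: m = sqrt(9)

Step 2 takes the square root and assumes the positive root only. The equation m^2 = 9 actually has two solutions: m = 3 and m = -3. The proof silently assumes m > 0 without justification, then uses this assumption to conclude m > 0, which is circular. The counterexample m = -3 shows the claim is false.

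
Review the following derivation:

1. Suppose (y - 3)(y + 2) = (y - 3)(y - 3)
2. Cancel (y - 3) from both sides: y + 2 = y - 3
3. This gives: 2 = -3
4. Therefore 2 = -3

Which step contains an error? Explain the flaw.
Step 2: Cancel (y - 3) from both sides: y + 2 = y - 3

Step 2 cancels (y - 3) from both sides. This is only valid if (y - 3) ≠ 0, i.e., y ≠ 3. When y = 3, both sides equal zero regardless of the other factors. The correct approach requires considering y = 3 as a separate case.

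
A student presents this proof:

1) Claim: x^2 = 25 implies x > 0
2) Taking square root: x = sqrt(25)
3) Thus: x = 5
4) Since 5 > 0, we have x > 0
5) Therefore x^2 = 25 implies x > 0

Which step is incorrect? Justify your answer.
Step 2: Taking square root: x = sqrt(25)

Step 2 takes the square root and assumes the positive root only. The equation x^2 = 25 actually has two solutions: x = 5 and x = -5. The proof silently assumes x > 0 without justification, then uses this assumption to conclude x > 0, which is circular. The counterexample x = -5 shows the claim is false.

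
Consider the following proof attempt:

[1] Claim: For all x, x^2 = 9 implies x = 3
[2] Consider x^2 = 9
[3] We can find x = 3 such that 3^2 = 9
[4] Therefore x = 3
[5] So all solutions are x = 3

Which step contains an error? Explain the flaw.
Step 4: Therefore x = 3

Step 4 incorrectly concludes that x = 3 is the only solution. The proof shows that x = 3 is A solution (existence), but does not show it is the ONLY solution (uniqueness). In fact, x = -3 is also a solution since (-3)^2 = 9. Finding one solution doesn't prove there are no others.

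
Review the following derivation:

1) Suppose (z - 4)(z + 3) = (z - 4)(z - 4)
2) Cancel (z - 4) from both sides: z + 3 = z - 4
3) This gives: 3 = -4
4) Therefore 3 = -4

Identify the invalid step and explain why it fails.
Step 2: Cancel (z - 4) from both sides: z + 3 = z - 4

Step 2 cancels (z - 4) from both sides. This is only valid if (z - 4) ≠ 0, i.e., z ≠ 4. When z = 4, both sides equal zero regardless of the other factors. The correct approach requires considering z = 4 as a separate case.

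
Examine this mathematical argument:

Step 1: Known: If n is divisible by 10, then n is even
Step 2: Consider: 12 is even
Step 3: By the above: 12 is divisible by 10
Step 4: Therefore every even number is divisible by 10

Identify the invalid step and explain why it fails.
Step 3: By the above: 12 is divisible by 10

Step 3 commits the fallacy of affirming the consequent. The known fact 'divisible by 10 → even' does NOT imply 'even → divisible by 10'. That would be the converse, which is false. For example, 12 is even but 12 ÷ 10 = 1.20, which is not an integer.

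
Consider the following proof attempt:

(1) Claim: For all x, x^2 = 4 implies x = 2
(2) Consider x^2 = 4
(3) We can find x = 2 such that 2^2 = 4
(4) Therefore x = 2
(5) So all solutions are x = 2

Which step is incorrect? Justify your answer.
Step 4: Therefore x = 2

Step 4 incorrectly concludes that x = 2 is the only solution. The proof shows that x = 2 is A solution (existence), but does not show it is the ONLY solution (uniqueness). In fact, x = -2 is also a solution since (-2)^2 = 4. Finding one solution doesn't prove there are no others.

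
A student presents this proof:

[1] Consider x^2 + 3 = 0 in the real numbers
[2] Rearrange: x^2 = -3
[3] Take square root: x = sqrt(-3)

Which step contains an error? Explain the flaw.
Step 3: Take square root: x = sqrt(-3)

Step 3 takes the square root of -3, which is negative. In the real number system, the square root of a negative number is undefined. The equation x^2 + 3 = 0 has no real solutions. Square roots of negative numbers only exist in the complex numbers.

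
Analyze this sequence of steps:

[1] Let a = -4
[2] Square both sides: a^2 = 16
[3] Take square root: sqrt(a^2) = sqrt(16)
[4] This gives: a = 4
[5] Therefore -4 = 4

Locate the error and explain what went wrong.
Step 4: This gives: a = 4

Step 4 incorrectly states that sqrt(a^2) = a. The correct identity is sqrt(a^2) = |a|. Since a = -4 < 0, we have sqrt(a^2) = |-4| = 4, not a = -4.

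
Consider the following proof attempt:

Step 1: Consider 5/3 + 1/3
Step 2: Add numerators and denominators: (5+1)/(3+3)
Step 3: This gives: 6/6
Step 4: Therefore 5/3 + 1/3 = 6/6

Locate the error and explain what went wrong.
Step 2: Add numerators and denominators: (5+1)/(3+3)

Step 2 incorrectly adds fractions by separately adding numerators and denominators. This is wrong. The correct method requires a common denominator: 5/3 + 1/3 = (5×3 + 1×3)/(3×3) = 18/9 = 2. The method used gives 6/6, which is different.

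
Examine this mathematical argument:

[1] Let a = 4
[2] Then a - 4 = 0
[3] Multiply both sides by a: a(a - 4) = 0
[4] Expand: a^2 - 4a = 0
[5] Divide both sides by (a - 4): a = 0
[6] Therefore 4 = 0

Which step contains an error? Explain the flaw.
Step 5: Divide both sides by (a - 4): a = 0

Step 5 divides both sides by (a - 4). However, since a = 4, we have (a - 4) = 0. Division by zero is undefined, making this step invalid.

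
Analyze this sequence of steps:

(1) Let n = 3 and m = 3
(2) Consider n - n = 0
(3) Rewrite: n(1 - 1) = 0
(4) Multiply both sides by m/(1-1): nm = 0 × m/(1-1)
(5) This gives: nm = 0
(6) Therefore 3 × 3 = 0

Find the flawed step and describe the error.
Step 4: Multiply both sides by m/(1-1): nm = 0 × m/(1-1)

Step 4 multiplies both sides by m/(1-1). However, 1-1 = 0, so this is multiplication by m/0, which is undefined. We cannot multiply by an undefined expression.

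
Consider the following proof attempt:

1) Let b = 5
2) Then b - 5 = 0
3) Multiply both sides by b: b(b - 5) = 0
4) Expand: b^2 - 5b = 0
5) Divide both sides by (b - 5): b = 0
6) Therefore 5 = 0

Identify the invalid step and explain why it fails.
Step 5: Divide both sides by (b - 5): b = 0

Step 5 divides both sides by (b - 5). However, since b = 5, we have (b - 5) = 0. Division by zero is undefined, making this step invalid.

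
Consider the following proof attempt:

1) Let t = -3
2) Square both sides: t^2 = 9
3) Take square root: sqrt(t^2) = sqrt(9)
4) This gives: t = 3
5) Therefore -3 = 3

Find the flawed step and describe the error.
Step 4: This gives: t = 3

Step 4 incorrectly states that sqrt(t^2) = t. The correct identity is sqrt(t^2) = |t|. Since t = -3 < 0, we have sqrt(t^2) = |-3| = 3, not t = -3.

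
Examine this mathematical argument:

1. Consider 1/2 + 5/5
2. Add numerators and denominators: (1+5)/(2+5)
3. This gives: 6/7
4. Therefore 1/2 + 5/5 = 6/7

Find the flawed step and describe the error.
Step 2: Add numerators and denominators: (1+5)/(2+5)

Step 2 incorrectly adds fractions by separately adding numerators and denominators. This is wrong. The correct method requires a common denominator: 1/2 + 5/5 = (1×5 + 5×2)/(2×5) = 15/10 = 3/2. The method used gives 6/7, which is different.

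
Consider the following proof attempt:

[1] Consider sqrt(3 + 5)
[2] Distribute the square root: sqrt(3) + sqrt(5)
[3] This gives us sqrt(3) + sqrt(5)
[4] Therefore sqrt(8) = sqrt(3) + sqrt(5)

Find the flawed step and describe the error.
Step 2: Distribute the square root: sqrt(3) + sqrt(5)

Step 2 incorrectly 'distributes' the square root over addition. The square root function does not distribute: sqrt(a + b) ≠ sqrt(a) + sqrt(b). In fact, sqrt(3 + 5) = sqrt(8) ≈ 2.8284, while sqrt(3) + sqrt(5) ≈ 3.9681.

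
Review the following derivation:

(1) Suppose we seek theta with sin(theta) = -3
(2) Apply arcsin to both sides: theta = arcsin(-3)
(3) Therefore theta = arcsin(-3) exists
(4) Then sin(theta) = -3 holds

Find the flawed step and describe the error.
Step 2: Apply arcsin to both sides: theta = arcsin(-3)

Step 2 applies arcsin to -3. However, arcsin(x) is only defined for x in [-1, 1] because sin(theta) can only produce values in that range. Since |-3| > 1, arcsin(-3) is undefined. There is no angle whose sine equals -3.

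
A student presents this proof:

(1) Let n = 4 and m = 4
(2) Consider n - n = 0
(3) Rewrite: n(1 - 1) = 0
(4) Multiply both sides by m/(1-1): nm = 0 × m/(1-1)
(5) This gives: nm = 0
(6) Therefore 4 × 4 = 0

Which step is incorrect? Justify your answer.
Step 4: Multiply both sides by m/(1-1): nm = 0 × m/(1-1)

Step 4 multiplies both sides by m/(1-1). However, 1-1 = 0, so this is multiplication by m/0, which is undefined. We cannot multiply by an undefined expression.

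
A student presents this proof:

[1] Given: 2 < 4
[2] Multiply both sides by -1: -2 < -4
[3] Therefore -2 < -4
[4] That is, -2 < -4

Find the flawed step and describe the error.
Step 2: Multiply both sides by -1: -2 < -4

Step 2 multiplies both sides by -1 but fails to reverse the inequality sign. When multiplying (or dividing) an inequality by a negative number, the direction must be reversed. Since 2 < 4, we should get -2 > -4, i.e., -2 > -4.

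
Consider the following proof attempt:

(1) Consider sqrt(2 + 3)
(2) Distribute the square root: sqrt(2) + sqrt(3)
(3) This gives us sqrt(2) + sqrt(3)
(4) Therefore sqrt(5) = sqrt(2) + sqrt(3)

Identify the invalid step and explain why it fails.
Step 2: Distribute the square root: sqrt(2) + sqrt(3)

Step 2 incorrectly 'distributes' the square root over addition. The square root function does not distribute: sqrt(a + b) ≠ sqrt(a) + sqrt(b). In fact, sqrt(2 + 3) = sqrt(5) ≈ 2.2361, while sqrt(2) + sqrt(3) ≈ 3.1463.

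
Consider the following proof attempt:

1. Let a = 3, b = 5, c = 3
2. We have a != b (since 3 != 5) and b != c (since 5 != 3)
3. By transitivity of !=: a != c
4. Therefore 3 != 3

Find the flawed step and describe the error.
Step 3: By transitivity of !=: a != c

Step 3 incorrectly applies transitivity to the '!=' relation. Transitivity states: if a R b and b R c, then a R c. However, '!=' is not transitive. Counterexample: 3 != 5 and 5 != 3, but 3 = 3 (both equal 3). Transitivity holds for relations like <, <=, =, but not for !=.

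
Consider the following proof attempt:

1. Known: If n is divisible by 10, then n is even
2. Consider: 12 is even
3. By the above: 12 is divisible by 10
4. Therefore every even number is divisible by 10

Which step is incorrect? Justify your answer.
Step 3: By the above: 12 is divisible by 10

Step 3 commits the fallacy of affirming the consequent. The known fact 'divisible by 10 → even' does NOT imply 'even → divisible by 10'. That would be the converse, which is false. For example, 12 is even but 12 ÷ 10 = 1.20, which is not an integer.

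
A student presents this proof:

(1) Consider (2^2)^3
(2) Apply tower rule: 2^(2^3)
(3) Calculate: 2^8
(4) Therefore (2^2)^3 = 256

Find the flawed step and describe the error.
Step 2: Apply tower rule: 2^(2^3)

Step 2 incorrectly states that (a^b)^c = a^(b^c). The correct rule is (a^b)^c = a^(b×c). The actual value is (2^2)^3 = 2^6 = 64, not 2^8 = 256.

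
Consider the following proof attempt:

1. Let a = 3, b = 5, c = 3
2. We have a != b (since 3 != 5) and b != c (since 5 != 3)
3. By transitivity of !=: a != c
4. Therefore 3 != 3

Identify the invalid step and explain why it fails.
Step 3: By transitivity of !=: a != c

Step 3 incorrectly applies transitivity to the '!=' relation. Transitivity states: if a R b and b R c, then a R c. However, '!=' is not transitive. Counterexample: 3 != 5 and 5 != 3, but 3 = 3 (both equal 3). Transitivity holds for relations like <, <=, =, but not for !=.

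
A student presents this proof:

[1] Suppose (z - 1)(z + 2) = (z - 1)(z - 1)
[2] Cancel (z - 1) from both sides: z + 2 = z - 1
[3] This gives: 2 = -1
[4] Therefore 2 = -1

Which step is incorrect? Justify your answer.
Step 2: Cancel (z - 1) from both sides: z + 2 = z - 1

Step 2 cancels (z - 1) from both sides. This is only valid if (z - 1) ≠ 0, i.e., z ≠ 1. When z = 1, both sides equal zero regardless of the other factors. The correct approach requires considering z = 1 as a separate case.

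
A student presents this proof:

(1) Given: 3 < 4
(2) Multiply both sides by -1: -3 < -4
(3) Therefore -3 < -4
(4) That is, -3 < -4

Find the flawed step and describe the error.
Step 2: Multiply both sides by -1: -3 < -4

Step 2 multiplies both sides by -1 but fails to reverse the inequality sign. When multiplying (or dividing) an inequality by a negative number, the direction must be reversed. Since 3 < 4, we should get -3 > -4, i.e., -3 > -4.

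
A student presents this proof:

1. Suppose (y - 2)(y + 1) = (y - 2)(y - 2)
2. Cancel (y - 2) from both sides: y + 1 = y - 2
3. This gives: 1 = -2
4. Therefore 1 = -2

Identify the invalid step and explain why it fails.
Step 2: Cancel (y - 2) from both sides: y + 1 = y - 2

Step 2 cancels (y - 2) from both sides. This is only valid if (y - 2) ≠ 0, i.e., y ≠ 2. When y = 2, both sides equal zero regardless of the other factors. The correct approach requires considering y = 2 as a separate case.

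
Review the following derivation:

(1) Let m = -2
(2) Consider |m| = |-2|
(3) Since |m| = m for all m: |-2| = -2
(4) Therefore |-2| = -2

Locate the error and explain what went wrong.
Step 3: Since |m| = m for all m: |-2| = -2

Step 3 incorrectly states that |m| = m for all m. The correct definition is |m| = m when m >= 0, and |m| = -m when m < 0. Since -2 < 0, we have |-2| = -(-2) = 2, not -2.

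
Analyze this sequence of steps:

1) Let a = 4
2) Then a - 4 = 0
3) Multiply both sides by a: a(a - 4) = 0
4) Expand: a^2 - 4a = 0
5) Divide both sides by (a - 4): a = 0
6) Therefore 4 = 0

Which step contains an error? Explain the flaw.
Step 5: Divide both sides by (a - 4): a = 0

Step 5 divides both sides by (a - 4). However, since a = 4, we have (a - 4) = 0. Division by zero is undefined, making this step invalid.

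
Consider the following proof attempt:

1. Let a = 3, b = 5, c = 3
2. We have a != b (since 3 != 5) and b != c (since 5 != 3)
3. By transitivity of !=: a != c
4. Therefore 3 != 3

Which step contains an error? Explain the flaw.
Step 3: By transitivity of !=: a != c

Step 3 incorrectly applies transitivity to the '!=' relation. Transitivity states: if a R b and b R c, then a R c. However, '!=' is not transitive. Counterexample: 3 != 5 and 5 != 3, but 3 = 3 (both equal 3). Transitivity holds for relations like <, <=, =, but not for !=.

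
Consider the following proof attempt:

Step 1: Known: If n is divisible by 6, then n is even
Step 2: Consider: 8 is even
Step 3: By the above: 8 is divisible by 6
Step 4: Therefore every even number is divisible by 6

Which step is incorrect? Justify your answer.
Step 3: By the above: 8 is divisible by 6

Step 3 commits the fallacy of affirming the consequent. The known fact 'divisible by 6 → even' does NOT imply 'even → divisible by 6'. That would be the converse, which is false. For example, 8 is even but 8 ÷ 6 = 1.33, which is not an integer.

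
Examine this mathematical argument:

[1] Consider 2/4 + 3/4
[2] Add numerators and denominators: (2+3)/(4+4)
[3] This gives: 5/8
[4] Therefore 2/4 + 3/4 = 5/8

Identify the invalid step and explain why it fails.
Step 2: Add numerators and denominators: (2+3)/(4+4)

Step 2 incorrectly adds fractions by separately adding numerators and denominators. This is wrong. The correct method requires a common denominator: 2/4 + 3/4 = (2×4 + 3×4)/(4×4) = 20/16 = 5/4. The method used gives 5/8, which is different.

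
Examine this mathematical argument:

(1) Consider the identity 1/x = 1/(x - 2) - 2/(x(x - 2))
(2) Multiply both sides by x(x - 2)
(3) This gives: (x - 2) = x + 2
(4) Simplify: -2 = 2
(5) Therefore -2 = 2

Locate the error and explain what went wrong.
Step 3: This gives: (x - 2) = x + 2

Step 3 makes a sign error when clearing denominators. Multiplying -2/(x(x - 2)) by x(x - 2) gives -2, not +2. The correct result is (x - 2) = x - 2, which is trivially true, not (x - 2) = x + 2. (Step 1 is a valid identity: 1/(x - 2) - 2/(x(x - 2)) = (x - 2)/(x(x - 2)) = 1/x.)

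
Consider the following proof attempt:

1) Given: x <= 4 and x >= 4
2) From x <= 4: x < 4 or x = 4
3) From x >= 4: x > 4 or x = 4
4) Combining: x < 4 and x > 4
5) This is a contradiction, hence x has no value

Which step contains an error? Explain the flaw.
Step 4: Combining: x < 4 and x > 4

Step 4 incorrectly combines the conditions. From x <= 4 and x >= 4, the intersection is x = 4. The error treats the 'or' cases as 'and' requirements. The correct conclusion is that x = 4 is the unique solution, not that no solution exists.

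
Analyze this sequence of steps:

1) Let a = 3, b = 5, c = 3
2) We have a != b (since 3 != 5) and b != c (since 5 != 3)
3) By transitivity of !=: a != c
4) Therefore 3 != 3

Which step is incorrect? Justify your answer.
Step 3: By transitivity of !=: a != c

Step 3 incorrectly applies transitivity to the '!=' relation. Transitivity states: if a R b and b R c, then a R c. However, '!=' is not transitive. Counterexample: 3 != 5 and 5 != 3, but 3 = 3 (both equal 3). Transitivity holds for relations like <, <=, =, but not for !=.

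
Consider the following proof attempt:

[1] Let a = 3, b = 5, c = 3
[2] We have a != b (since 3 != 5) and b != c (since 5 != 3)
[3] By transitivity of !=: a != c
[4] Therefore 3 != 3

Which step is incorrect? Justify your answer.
Step 3: By transitivity of !=: a != c

Step 3 incorrectly applies transitivity to the '!=' relation. Transitivity states: if a R b and b R c, then a R c. However, '!=' is not transitive. Counterexample: 3 != 5 and 5 != 3, but 3 = 3 (both equal 3). Transitivity holds for relations like <, <=, =, but not for !=.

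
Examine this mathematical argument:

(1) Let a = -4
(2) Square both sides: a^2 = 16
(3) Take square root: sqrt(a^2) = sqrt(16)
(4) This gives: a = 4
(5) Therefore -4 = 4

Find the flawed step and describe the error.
Step 4: This gives: a = 4

Step 4 incorrectly states that sqrt(a^2) = a. The correct identity is sqrt(a^2) = |a|. Since a = -4 < 0, we have sqrt(a^2) = |-4| = 4, not a = -4.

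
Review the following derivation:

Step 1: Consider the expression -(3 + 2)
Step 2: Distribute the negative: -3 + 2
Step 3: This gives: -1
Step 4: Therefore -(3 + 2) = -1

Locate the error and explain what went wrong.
Step 2: Distribute the negative: -3 + 2

Step 2 incorrectly distributes the negative sign. The correct distribution is -(3 + 2) = -3 - 2 = -5. The negative must be applied to both terms, not just the first. The error treats -(3 + 2) as -3 + 2, which equals -1 instead of -5.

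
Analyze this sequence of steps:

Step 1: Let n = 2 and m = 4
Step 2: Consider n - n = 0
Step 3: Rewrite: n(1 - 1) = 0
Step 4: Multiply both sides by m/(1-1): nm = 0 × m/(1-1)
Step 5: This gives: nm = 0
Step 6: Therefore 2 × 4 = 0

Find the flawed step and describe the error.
Step 4: Multiply both sides by m/(1-1): nm = 0 × m/(1-1)

Step 4 multiplies both sides by m/(1-1). However, 1-1 = 0, so this is multiplication by m/0, which is undefined. We cannot multiply by an undefined expression.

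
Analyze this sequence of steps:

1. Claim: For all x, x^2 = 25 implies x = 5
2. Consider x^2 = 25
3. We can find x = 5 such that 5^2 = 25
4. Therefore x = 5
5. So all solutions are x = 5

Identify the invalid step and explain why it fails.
Step 4: Therefore x = 5

Step 4 incorrectly concludes that x = 5 is the only solution. The proof shows that x = 5 is A solution (existence), but does not show it is the ONLY solution (uniqueness). In fact, x = -5 is also a solution since (-5)^2 = 25. Finding one solution doesn't prove there are no others.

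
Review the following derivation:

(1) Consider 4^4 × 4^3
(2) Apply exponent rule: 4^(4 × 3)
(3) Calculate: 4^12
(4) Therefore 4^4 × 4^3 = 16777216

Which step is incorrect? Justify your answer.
Step 2: Apply exponent rule: 4^(4 × 3)

Step 2 incorrectly states that a^b × a^c = a^(b×c). The correct rule is a^b × a^c = a^(b+c). The actual value is 4^4 × 4^3 = 4^7 = 16384, not 4^12 = 16777216.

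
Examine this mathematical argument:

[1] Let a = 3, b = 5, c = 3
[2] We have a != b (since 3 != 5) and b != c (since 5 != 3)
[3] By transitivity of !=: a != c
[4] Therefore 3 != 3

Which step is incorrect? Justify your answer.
Step 3: By transitivity of !=: a != c

Step 3 incorrectly applies transitivity to the '!=' relation. Transitivity states: if a R b and b R c, then a R c. However, '!=' is not transitive. Counterexample: 3 != 5 and 5 != 3, but 3 = 3 (both equal 3). Transitivity holds for relations like <, <=, =, but not for !=.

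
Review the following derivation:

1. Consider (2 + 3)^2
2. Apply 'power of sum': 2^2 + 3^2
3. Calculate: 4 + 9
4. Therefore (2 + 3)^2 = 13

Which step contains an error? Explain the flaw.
Step 2: Apply 'power of sum': 2^2 + 3^2

Step 2 incorrectly applies a non-existent rule '(a+b)^n = a^n + b^n'. This is false in general. The correct expansion uses the binomial theorem. The actual value is (2 + 3)^2 = 5^2 = 25, not 13.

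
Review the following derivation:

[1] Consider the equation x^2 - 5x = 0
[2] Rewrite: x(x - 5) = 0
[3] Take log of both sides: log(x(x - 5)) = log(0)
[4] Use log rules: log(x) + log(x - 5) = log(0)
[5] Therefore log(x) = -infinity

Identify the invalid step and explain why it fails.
Step 3: Take log of both sides: log(x(x - 5)) = log(0)

Step 3 takes the logarithm of both sides, resulting in log(0) on the right side. The logarithm is only defined for positive numbers; log(0) is undefined (approaches negative infinity). This operation is invalid.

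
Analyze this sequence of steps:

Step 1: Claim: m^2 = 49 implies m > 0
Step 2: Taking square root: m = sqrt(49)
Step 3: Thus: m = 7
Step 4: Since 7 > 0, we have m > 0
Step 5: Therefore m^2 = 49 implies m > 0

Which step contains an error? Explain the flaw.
Step 2: Taking square root: m = sqrt(49)

Step 2 takes the square root and assumes the positive root only. The equation m^2 = 49 actually has two solutions: m = 7 and m = -7. The proof silently assumes m > 0 without justification, then uses this assumption to conclude m > 0, which is circular. The counterexample m = -7 shows the claim is false.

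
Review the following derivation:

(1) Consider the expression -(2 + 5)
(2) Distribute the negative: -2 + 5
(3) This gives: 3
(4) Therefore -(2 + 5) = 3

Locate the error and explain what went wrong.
Step 2: Distribute the negative: -2 + 5

Step 2 incorrectly distributes the negative sign. The correct distribution is -(2 + 5) = -2 - 5 = -7. The negative must be applied to both terms, not just the first. The error treats -(2 + 5) as -2 + 5, which equals 3 instead of -7.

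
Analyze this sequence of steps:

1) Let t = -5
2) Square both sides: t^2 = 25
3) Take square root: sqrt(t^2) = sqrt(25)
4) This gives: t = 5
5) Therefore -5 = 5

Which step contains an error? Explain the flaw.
Step 4: This gives: t = 5

Step 4 incorrectly states that sqrt(t^2) = t. The correct identity is sqrt(t^2) = |t|. Since t = -5 < 0, we have sqrt(t^2) = |-5| = 5, not t = -5.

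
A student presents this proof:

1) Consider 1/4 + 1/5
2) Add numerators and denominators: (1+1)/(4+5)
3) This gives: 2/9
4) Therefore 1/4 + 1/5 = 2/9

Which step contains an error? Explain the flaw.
Step 2: Add numerators and denominators: (1+1)/(4+5)

Step 2 incorrectly adds fractions by separately adding numerators and denominators. This is wrong. The correct method requires a common denominator: 1/4 + 1/5 = (1×5 + 1×4)/(4×5) = 9/20 = 9/20. The method used gives 2/9, which is different.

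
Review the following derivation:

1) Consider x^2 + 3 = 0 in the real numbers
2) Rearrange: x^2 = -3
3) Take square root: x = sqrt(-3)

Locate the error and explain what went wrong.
Step 3: Take square root: x = sqrt(-3)

Step 3 takes the square root of -3, which is negative. In the real number system, the square root of a negative number is undefined. The equation x^2 + 3 = 0 has no real solutions. Square roots of negative numbers only exist in the complex numbers.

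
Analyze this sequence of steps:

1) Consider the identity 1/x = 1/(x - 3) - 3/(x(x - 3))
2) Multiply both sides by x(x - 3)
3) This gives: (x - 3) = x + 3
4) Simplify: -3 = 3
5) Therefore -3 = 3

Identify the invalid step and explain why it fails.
Step 3: This gives: (x - 3) = x + 3

Step 3 makes a sign error when clearing denominators. Multiplying -3/(x(x - 3)) by x(x - 3) gives -3, not +3. The correct result is (x - 3) = x - 3, which is trivially true, not (x - 3) = x + 3. (Step 1 is a valid identity: 1/(x - 3) - 3/(x(x - 3)) = (x - 3)/(x(x - 3)) = 1/x.)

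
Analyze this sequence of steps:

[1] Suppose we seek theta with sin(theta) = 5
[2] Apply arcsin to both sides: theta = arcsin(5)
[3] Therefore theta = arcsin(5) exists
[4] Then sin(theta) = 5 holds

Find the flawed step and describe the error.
Step 2: Apply arcsin to both sides: theta = arcsin(5)

Step 2 applies arcsin to 5. However, arcsin(x) is only defined for x in [-1, 1] because sin(theta) can only produce values in that range. Since |5| > 1, arcsin(5) is undefined. There is no angle whose sine equals 5.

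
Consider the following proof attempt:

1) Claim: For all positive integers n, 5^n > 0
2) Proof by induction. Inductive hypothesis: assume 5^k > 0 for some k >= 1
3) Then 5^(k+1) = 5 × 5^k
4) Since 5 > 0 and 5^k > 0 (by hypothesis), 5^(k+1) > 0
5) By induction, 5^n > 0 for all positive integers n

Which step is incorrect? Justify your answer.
Step 5: By induction, 5^n > 0 for all positive integers n

Step 5 concludes the proof by induction, but no base case was ever established. A valid induction proof requires: (1) a base case proving 5^1 > 0, and (2) an inductive step showing IF 5^k > 0 THEN 5^(k+1) > 0. Steps 2-4 correctly establish the inductive step, but without the base case the conclusion in step 5 does not follow.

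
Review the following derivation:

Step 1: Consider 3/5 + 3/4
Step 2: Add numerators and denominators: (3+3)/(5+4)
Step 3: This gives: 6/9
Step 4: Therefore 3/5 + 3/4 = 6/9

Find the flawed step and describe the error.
Step 2: Add numerators and denominators: (3+3)/(5+4)

Step 2 incorrectly adds fractions by separately adding numerators and denominators. This is wrong. The correct method requires a common denominator: 3/5 + 3/4 = (3×4 + 3×5)/(5×4) = 27/20 = 27/20. The method used gives 6/9, which is different.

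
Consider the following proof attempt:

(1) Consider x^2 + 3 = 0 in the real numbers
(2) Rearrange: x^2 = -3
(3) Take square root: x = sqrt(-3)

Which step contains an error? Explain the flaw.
Step 3: Take square root: x = sqrt(-3)

Step 3 takes the square root of -3, which is negative. In the real number system, the square root of a negative number is undefined. The equation x^2 + 3 = 0 has no real solutions. Square roots of negative numbers only exist in the complex numbers.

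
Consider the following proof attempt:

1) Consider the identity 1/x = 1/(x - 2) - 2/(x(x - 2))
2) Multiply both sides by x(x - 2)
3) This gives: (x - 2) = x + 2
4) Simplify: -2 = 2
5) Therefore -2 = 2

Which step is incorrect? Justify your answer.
Step 3: This gives: (x - 2) = x + 2

Step 3 makes a sign error when clearing denominators. Multiplying -2/(x(x - 2)) by x(x - 2) gives -2, not +2. The correct result is (x - 2) = x - 2, which is trivially true, not (x - 2) = x + 2. (Step 1 is a valid identity: 1/(x - 2) - 2/(x(x - 2)) = (x - 2)/(x(x - 2)) = 1/x.)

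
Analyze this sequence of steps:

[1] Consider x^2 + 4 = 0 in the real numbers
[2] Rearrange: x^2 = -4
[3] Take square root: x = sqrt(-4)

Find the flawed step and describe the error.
Step 3: Take square root: x = sqrt(-4)

Step 3 takes the square root of -4, which is negative. In the real number system, the square root of a negative number is undefined. The equation x^2 + 4 = 0 has no real solutions. Square roots of negative numbers only exist in the complex numbers.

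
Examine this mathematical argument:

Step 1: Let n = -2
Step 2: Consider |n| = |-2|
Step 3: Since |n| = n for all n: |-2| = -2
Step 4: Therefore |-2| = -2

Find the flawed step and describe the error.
Step 3: Since |n| = n for all n: |-2| = -2

Step 3 incorrectly states that |n| = n for all n. The correct definition is |n| = n when n >= 0, and |n| = -n when n < 0. Since -2 < 0, we have |-2| = -(-2) = 2, not -2.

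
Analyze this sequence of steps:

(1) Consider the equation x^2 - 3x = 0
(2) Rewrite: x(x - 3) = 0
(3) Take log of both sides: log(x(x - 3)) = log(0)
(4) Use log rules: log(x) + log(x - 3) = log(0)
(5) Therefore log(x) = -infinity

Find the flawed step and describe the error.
Step 3: Take log of both sides: log(x(x - 3)) = log(0)

Step 3 takes the logarithm of both sides, resulting in log(0) on the right side. The logarithm is only defined for positive numbers; log(0) is undefined (approaches negative infinity). This operation is invalid.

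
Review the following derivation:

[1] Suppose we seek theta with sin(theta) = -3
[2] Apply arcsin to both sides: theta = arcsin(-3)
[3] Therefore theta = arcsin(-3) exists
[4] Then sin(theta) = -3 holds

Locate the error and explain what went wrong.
Step 2: Apply arcsin to both sides: theta = arcsin(-3)

Step 2 applies arcsin to -3. However, arcsin(x) is only defined for x in [-1, 1] because sin(theta) can only produce values in that range. Since |-3| > 1, arcsin(-3) is undefined. There is no angle whose sine equals -3.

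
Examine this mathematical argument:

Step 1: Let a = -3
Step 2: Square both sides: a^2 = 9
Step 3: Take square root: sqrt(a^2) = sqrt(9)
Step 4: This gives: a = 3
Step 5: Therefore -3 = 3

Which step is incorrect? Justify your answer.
Step 4: This gives: a = 3

Step 4 incorrectly states that sqrt(a^2) = a. The correct identity is sqrt(a^2) = |a|. Since a = -3 < 0, we have sqrt(a^2) = |-3| = 3, not a = -3.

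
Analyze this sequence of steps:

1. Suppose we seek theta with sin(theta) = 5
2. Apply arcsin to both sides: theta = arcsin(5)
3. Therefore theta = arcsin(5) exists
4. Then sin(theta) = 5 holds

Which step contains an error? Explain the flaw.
Step 2: Apply arcsin to both sides: theta = arcsin(5)

Step 2 applies arcsin to 5. However, arcsin(x) is only defined for x in [-1, 1] because sin(theta) can only produce values in that range. Since |5| > 1, arcsin(5) is undefined. There is no angle whose sine equals 5.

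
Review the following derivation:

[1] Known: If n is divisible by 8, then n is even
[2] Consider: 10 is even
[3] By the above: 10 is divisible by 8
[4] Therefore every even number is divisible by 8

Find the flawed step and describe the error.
Step 3: By the above: 10 is divisible by 8

Step 3 commits the fallacy of affirming the consequent. The known fact 'divisible by 8 → even' does NOT imply 'even → divisible by 8'. That would be the converse, which is false. For example, 10 is even but 10 ÷ 8 = 1.25, which is not an integer.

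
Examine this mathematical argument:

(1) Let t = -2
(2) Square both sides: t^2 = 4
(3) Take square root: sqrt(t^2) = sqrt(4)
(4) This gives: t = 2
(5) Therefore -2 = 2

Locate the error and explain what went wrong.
Step 4: This gives: t = 2

Step 4 incorrectly states that sqrt(t^2) = t. The correct identity is sqrt(t^2) = |t|. Since t = -2 < 0, we have sqrt(t^2) = |-2| = 2, not t = -2.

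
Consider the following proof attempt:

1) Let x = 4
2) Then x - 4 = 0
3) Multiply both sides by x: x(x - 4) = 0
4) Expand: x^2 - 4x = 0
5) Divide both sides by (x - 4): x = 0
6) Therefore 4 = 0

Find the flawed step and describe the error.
Step 5: Divide both sides by (x - 4): x = 0

Step 5 divides both sides by (x - 4). However, since x = 4, we have (x - 4) = 0. Division by zero is undefined, making this step invalid.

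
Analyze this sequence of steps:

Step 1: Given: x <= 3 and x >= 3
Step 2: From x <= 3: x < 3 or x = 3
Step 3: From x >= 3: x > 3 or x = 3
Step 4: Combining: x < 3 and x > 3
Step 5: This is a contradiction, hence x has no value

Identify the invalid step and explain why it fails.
Step 4: Combining: x < 3 and x > 3

Step 4 incorrectly combines the conditions. From x <= 3 and x >= 3, the intersection is x = 3. The error treats the 'or' cases as 'and' requirements. The correct conclusion is that x = 3 is the unique solution, not that no solution exists.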